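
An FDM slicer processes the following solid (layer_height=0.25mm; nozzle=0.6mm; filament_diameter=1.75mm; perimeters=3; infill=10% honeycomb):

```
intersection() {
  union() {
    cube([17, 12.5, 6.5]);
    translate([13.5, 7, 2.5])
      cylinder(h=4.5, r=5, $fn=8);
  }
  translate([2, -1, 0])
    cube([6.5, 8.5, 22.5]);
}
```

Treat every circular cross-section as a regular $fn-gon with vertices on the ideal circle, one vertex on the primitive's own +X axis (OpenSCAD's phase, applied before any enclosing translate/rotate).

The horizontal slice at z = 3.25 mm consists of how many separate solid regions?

1

At z = 3.25 mm: the cube (footprint 17×12.5) is included at this height; the cylinder at (13.5, 7): section is a regular 8-gon, circumradius r=5; Taking the union: the regions partially overlap (shared area 65.28 mm²), so overlapping operands fuse into one piece — 1 connected region; the 6.5×8.5 cube at (2, -1) contributes its full rectangle; After intersecting: the 6.5×8.5 cube at (2, -1) partially overlaps the result so far; clipping to the common part keeps 48.75 mm² — 1 connected region. The result has 1 disconnected region.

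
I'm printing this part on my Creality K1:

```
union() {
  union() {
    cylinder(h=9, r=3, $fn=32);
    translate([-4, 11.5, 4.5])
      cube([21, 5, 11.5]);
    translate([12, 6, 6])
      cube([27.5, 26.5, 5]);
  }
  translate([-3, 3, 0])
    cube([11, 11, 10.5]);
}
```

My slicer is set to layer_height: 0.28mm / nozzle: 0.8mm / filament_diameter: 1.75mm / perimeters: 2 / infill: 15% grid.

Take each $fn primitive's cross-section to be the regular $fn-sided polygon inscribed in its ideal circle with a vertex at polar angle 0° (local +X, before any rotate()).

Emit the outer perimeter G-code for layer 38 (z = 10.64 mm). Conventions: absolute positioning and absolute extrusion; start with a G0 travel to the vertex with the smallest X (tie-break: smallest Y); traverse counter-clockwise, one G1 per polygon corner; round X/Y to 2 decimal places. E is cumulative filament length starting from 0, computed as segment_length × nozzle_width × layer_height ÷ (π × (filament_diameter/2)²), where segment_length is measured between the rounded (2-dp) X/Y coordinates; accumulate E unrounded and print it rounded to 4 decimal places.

G0 X-4.00 Y11.50 Z10.64
G1 X12.00 Y11.50 E1.4901
G1 X12.00 Y6.00 E2.0023
G1 X39.50 Y6.00 E4.5633
G1 X39.50 Y32.50 E7.0312
G1 X12.00 Y32.50 E9.5922
G1 X12.00 Y16.50 E11.0823
G1 X-4.00 Y16.50 E12.5723
G1 X-4.00 Y11.50 E13.0380

At z = 10.64 mm: the cylinder is not intersected at this z (z outside [0, 9]); the cube at (-4, 11.5) is present — its section is the full 21×5 rectangle; the 27.5×26.5 cube at (12, 6) contributes its full rectangle; Taking the union: the regions partially overlap (shared area 25.00 mm²), so overlapping operands fuse into one piece — 1 connected region; the cube at (-3, 3) is not intersected at this z (z outside [0, 10.5]); Combining (union): only that combined region is present, so the union is just that shape — 1 connected region. The outline is a single polygon with 8 vertices. Extrusion per mm of travel: 0.8 × 0.28 / (π × 0.875²) = 0.093128. Accumulating E over each segment gives final E = 13.0380.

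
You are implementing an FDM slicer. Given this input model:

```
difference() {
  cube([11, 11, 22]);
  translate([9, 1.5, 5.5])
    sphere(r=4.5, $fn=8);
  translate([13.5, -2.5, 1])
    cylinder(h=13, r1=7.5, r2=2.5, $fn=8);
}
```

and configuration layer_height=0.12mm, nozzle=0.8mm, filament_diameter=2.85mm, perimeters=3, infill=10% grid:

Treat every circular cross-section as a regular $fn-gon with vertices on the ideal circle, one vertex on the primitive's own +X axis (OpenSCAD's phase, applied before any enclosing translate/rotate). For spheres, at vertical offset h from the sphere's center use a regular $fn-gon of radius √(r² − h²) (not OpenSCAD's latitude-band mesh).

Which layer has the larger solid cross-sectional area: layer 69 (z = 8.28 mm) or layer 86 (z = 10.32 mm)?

layer 86 (z = 10.32 mm)

Layer 69 (z = 8.28): the cube (footprint 11×11) is included at this height (area 121.00 mm²); the r=4.5 sphere at (9, 1.5) slices to a regular 8-gon of circumradius 3.539 (√(r²−h²) with h=2.78 from center) (area = (8/2)·3.539²·sin(360°/8) = 35.42 mm²); the cone at (13.5, -2.5): at t=0.560 of its height the radius interpolates to r₁+(r₂−r₁)t = 4.700, giving a regular 8-gon of that circumradius (area = (8/2)·4.700²·sin(360°/8) = 62.48 mm²); Subtracting the remaining from the first: starting from the 11×11 cube (121.00 mm²), the r=4.5 sphere at (9, 1.5) partially overlaps it — only the 22.94 mm² overlap (of its 35.42 mm²) is removed, clipping the outline; the cone at (13.5, -2.5) misses the remaining region (no effect) — area = 98.06 mm². So its area = 98.06 mm². Layer 86 (z = 10.32): the cube is present — its section is the full 11×11 rectangle (area 121.00 mm²); the sphere at (9, 1.5) does not reach this height (|z−center|=4.820 > r=4.5); the cone at (13.5, -2.5) (r1=7.5→r2=2.5) has section circumradius 3.915 here — a regular 8-gon (area = (8/2)·3.915²·sin(360°/8) = 43.36 mm²); Taking the first minus the rest: starting from the 11×11 cube (121.00 mm²), the cone at (13.5, -2.5) partially overlaps it — only the 0.10 mm² overlap (of its 43.36 mm²) is removed, clipping the outline — area = 120.90 mm². So its area = 120.90 mm². Layer 86 is larger (120.90 vs 98.06 mm²).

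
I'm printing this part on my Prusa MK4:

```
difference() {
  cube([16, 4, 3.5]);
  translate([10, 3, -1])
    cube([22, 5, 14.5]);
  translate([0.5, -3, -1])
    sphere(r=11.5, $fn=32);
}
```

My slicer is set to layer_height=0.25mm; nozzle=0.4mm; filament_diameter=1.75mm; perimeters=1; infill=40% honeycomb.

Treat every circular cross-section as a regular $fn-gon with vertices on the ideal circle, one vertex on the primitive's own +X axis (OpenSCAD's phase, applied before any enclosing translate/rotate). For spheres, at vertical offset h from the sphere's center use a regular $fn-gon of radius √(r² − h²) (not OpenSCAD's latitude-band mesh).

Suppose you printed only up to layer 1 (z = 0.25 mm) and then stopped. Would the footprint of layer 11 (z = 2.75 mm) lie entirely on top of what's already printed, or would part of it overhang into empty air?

part overhangs

Compare the two slices. At z = 0.25: the 16×4 cube contributes its full rectangle (area 64.00 mm²); the cube at (10, 3) is present — its section is the full 22×5 rectangle (area 110.00 mm²); the sphere at (0.5, -3): section is a regular 32-gon, circumradius = √(r²−h²) = √(11.5²−1.25²) = 11.432 (area = (32/2)·11.432²·sin(360°/32) = 407.93 mm²); After the difference (first − rest): starting from the 16×4 cube (64.00 mm²), the 22×5 cube at (10, 3) partially overlaps it — only the 6.00 mm² overlap (of its 110.00 mm²) is removed, clipping the outline; the r=11.5 sphere at (0.5, -3) partially overlaps it — only the 42.60 mm² overlap (of its 407.93 mm²) is removed, clipping the outline — area = 15.40 mm². At z = 2.75: the cube (footprint 16×4) is included at this height (area 64.00 mm²); the cube at (10, 3) (footprint 22×5) is included at this height (area 110.00 mm²); the sphere at (0.5, -3): section is a regular 32-gon, circumradius = √(r²−h²) = √(11.5²−3.75²) = 10.871 (area = (32/2)·10.871²·sin(360°/32) = 368.92 mm²); After the difference (first − rest): starting from the 16×4 cube (64.00 mm²), the 22×5 cube at (10, 3) partially overlaps it — only the 6.00 mm² overlap (of its 110.00 mm²) is removed, clipping the outline; the r=11.5 sphere at (0.5, -3) partially overlaps it — only the 40.09 mm² overlap (of its 368.92 mm²) is removed, clipping the outline — area = 17.91 mm². Checking containment: at z = 2.75 the cross-section extends beyond the z = 0.25 cross-section by about 2.50 mm².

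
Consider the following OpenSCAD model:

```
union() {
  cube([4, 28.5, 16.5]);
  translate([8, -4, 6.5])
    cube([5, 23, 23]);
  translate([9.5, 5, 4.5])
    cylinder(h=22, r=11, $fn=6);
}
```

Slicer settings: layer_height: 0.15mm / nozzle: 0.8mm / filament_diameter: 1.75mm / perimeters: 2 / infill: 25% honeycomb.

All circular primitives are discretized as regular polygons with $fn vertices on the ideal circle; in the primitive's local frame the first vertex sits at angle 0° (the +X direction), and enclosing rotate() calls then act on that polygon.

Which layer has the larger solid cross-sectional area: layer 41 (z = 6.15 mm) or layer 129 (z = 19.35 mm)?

layer 41 (z = 6.15 mm)

Layer 41 (z = 6.15): the cube (footprint 4×28.5) is included at this height (area 114.00 mm²); the cube at (8, -4) does not reach this height (z outside [6.5, 29.5]); the cylinder at (9.5, 5): section is a regular 6-gon, circumradius r=11 (area = (6/2)·11.000²·sin(360°/6) = 314.37 mm²); Merging all regions: the regions partially overlap — summed areas 428.37 mm² minus the doubly-counted overlap 42.58 mm² gives 385.78 mm² — area = 385.78 mm². So its area = 385.78 mm². Layer 129 (z = 19.35): the cube is absent (z outside [0, 16.5]); the 5×23 cube at (8, -4) contributes its full rectangle (area 115.00 mm²); the r=11 cylinder at (9.5, 5) gives a regular 6-gon of circumradius 11 (constant along its height) (area = (6/2)·11.000²·sin(360°/6) = 314.37 mm²); Combining (union): the regions partially overlap — summed areas 429.37 mm² minus the doubly-counted overlap 92.63 mm² gives 336.74 mm² — area = 336.74 mm². So its area = 336.74 mm². Layer 41 is larger (385.78 vs 336.74 mm²).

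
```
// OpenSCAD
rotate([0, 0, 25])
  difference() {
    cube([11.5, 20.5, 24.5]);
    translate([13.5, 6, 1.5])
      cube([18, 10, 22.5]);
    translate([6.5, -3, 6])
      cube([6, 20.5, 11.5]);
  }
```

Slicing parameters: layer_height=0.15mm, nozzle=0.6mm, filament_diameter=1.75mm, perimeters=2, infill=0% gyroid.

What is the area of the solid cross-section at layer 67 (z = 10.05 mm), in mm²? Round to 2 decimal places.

148.25 mm²

At z = 10.05 mm: the cube (footprint 11.5×20.5) is included at this height (area 235.75 mm²); the cube at (13.5, 6) (footprint 18×10) is included at this height (area 180.00 mm²); the 6×20.5 cube at (6.5, -3) contributes its full rectangle (area 123.00 mm²); After the difference (first − rest): starting from the 11.5×20.5 cube (235.75 mm²), the 18×10 cube at (13.5, 6) misses the remaining region (no effect); the 6×20.5 cube at (6.5, -3) partially overlaps it — only the 87.50 mm² overlap (of its 123.00 mm²) is removed, clipping the outline — area = 148.25 mm²; (whole slice rotated 25° about Z — lengths, areas and connectivity unchanged). Overall, the cross-section is a single solid region. Net area = 148.25 mm².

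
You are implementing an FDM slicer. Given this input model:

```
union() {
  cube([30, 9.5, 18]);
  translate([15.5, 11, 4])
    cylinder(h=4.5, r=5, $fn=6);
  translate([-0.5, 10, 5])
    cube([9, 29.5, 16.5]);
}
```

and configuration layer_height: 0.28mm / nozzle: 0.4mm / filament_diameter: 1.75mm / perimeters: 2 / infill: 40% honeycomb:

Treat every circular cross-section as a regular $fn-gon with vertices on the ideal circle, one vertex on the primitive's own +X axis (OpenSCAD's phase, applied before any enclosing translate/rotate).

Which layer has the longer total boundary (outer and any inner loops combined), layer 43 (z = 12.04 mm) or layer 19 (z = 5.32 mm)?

Layer 43 (z = 12.04): the cube is present — its section is the full 30×9.5 rectangle (perimeter 79.00 mm); the cylinder at (15.5, 11) does not reach this height (z outside [4, 8.5]); the cube at (-0.5, 10) is present — its section is the full 9×29.5 rectangle (perimeter 77.00 mm); Merging all regions: the 2 present regions are separate (no shared area or edge), so areas and boundary lengths simply add and each stays a separate island — boundary = 156.00 mm. So its perimeter = 156.00 mm. Layer 19 (z = 5.32): the cube is present — its section is the full 30×9.5 rectangle (perimeter 79.00 mm); the r=5 cylinder at (15.5, 11) gives a regular 6-gon of circumradius 5 (constant along its height) (perimeter = 2·6·5.000·sin(180°/6) = 30.00 mm); the 9×29.5 cube at (-0.5, 10) contributes its full rectangle (perimeter 77.00 mm); Merging all regions: the regions partially overlap (shared area 18.77 mm²), so the edge portions inside another operand are dropped and the merged outline is re-measured after clipping — boundary = 166.20 mm. So its perimeter = 166.20 mm. Layer 19 is larger (166.20 vs 156.00 mm).

layer 19 (z = 5.32 mm)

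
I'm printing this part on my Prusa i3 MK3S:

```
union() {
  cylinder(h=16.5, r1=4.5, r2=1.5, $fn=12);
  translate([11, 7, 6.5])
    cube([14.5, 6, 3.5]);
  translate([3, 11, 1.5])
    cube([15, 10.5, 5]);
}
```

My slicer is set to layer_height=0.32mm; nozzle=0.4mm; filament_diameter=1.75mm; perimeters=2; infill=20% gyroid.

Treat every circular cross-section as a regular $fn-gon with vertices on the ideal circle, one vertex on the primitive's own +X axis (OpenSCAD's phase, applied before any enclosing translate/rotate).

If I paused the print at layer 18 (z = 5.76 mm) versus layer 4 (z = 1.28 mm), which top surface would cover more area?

layer 18 (z = 5.76 mm)

Layer 18 (z = 5.76): the cone contributes a regular 12-gon of circumradius 3.453 (interpolated between r1=4.5 and r2=1.5 at t=0.349) (area = (12/2)·3.453²·sin(360°/12) = 35.76 mm²); the cube at (11, 7) is absent (z outside [6.5, 10]); the cube at (3, 11) is present — its section is the full 15×10.5 rectangle (area 157.50 mm²); Combining (union): the 2 present regions are separate (no shared area or edge), so areas and boundary lengths simply add and each stays a separate island — area = 193.26 mm². So its area = 193.26 mm². Layer 4 (z = 1.28): the cone: at t=0.078 of its height the radius interpolates to r₁+(r₂−r₁)t = 4.267, giving a regular 12-gon of that circumradius (area = (12/2)·4.267²·sin(360°/12) = 54.63 mm²); the cube at (11, 7) is not intersected at this z (z outside [6.5, 10]); the cube at (3, 11) is not intersected at this z (z outside [1.5, 6.5]); Combining (union): only the cone is present, so the union is just that shape — area = 54.63 mm². So its area = 54.63 mm². Layer 18 is larger (193.26 vs 54.63 mm²).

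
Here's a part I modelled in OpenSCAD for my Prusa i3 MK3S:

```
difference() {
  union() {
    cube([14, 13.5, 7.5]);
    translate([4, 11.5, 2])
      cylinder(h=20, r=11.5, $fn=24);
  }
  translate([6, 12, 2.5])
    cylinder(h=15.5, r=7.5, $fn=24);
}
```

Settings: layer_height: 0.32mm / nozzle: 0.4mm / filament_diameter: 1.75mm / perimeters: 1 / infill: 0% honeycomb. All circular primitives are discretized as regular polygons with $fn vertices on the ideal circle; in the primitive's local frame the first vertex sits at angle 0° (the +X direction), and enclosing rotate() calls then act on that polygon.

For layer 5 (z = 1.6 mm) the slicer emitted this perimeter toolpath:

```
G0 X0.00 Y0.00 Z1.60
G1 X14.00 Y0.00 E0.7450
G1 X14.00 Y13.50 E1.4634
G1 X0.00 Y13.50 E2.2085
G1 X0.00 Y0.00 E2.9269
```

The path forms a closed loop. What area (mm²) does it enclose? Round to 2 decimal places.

Apply the shoelace formula to the sequence of (X, Y) vertices; enclosed area = 189.00 mm².

189.00 mm²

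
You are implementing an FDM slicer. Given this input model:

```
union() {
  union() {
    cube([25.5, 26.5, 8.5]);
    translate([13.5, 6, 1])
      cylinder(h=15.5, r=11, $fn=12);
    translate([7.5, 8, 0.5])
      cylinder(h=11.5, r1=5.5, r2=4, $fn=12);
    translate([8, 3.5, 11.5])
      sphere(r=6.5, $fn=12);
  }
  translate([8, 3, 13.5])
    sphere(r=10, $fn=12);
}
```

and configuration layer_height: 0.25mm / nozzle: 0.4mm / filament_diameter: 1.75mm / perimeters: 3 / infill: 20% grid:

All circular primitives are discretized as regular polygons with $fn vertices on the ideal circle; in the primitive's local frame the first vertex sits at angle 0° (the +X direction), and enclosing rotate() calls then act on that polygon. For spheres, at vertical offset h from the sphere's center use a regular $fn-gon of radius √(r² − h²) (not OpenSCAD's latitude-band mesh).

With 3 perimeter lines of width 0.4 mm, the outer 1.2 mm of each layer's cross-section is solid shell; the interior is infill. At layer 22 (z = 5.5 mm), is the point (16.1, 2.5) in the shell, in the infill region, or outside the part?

At z = 5.5 mm: the cube (footprint 25.5×26.5) is included at this height; the cylinder at (13.5, 6): section is a regular 12-gon, circumradius r=11; the cone at (7.5, 8) contributes a regular 12-gon of circumradius 4.848 (interpolated between r1=5.5 and r2=4 at t=0.435); the sphere at (8, 3.5): section is a regular 12-gon, circumradius = √(r²−h²) = √(6.5²−6²) = 2.500; Taking the union: the regions partially overlap (shared area 392.93 mm²), so overlapping operands fuse into one piece — 1 connected region; the r=10 sphere at (8, 3) contributes a regular 12-gon of circumradius √(10²−8²) = 6.000; Taking the union: the regions partially overlap (shared area 103.82 mm²), so overlapping operands fuse into one piece — 1 connected region. Overall, the cross-section is a single solid region. The nearest boundary edge runs (22.53, 0.00)→(19.00, -3.53); distance from the point to it = 6.31 mm. The point is inside the cross-section and 6.31 mm from the nearest boundary — more than the 1.2 mm shell width (3 × 0.4), so it's in the infill interior.

infill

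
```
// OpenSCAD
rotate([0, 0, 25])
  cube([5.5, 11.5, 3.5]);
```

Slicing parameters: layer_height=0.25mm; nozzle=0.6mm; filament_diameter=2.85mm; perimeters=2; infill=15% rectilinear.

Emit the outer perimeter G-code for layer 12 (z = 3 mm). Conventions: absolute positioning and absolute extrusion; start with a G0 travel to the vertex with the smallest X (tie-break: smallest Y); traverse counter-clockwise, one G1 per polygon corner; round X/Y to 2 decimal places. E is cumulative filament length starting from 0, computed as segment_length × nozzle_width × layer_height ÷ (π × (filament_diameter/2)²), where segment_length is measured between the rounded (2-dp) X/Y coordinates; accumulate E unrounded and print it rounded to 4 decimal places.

At z = 3 mm: the cube (footprint 5.5×11.5) is included at this height; (whole slice rotated 25° about Z — lengths, areas and connectivity unchanged). The outline is a single polygon with 4 vertices. Extrusion per mm of travel: 0.6 × 0.25 / (π × 1.425²) = 0.023513. Accumulating E over each segment gives final E = 0.7994.

G0 X-4.86 Y10.42 Z3.00
G1 X0.00 Y0.00 E0.2703
G1 X4.98 Y2.32 E0.3995
G1 X0.12 Y12.75 E0.6701
G1 X-4.86 Y10.42 E0.7994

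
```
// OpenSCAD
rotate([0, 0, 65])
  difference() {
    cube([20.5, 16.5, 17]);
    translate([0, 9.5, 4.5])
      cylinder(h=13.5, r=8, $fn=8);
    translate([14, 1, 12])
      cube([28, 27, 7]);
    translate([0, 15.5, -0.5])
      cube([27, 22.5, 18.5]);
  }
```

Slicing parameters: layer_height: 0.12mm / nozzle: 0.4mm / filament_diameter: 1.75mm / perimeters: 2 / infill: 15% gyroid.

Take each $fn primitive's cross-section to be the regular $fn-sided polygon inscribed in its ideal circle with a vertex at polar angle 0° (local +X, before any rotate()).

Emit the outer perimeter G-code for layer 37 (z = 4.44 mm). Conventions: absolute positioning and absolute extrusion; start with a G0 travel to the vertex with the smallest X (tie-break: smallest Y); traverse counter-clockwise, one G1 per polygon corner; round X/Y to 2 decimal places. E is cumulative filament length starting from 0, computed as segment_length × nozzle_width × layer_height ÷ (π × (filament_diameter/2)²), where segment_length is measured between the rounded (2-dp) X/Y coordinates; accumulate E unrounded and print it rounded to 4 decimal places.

At z = 4.44 mm: the 20.5×16.5 cube contributes its full rectangle; the cylinder at (0, 9.5) is absent (z outside [4.5, 18]); the cube at (14, 1) is absent (z outside [12, 19]); the cube at (0, 15.5) is present — its section is the full 27×22.5 rectangle; After the difference (first − rest): starting from the 20.5×16.5 cube, the 27×22.5 cube at (0, 15.5) partially overlaps it — only the 20.50 mm² overlap (of its 607.50 mm²) is removed, clipping the outline — 1 connected region; (rotated 65° about Z; rotation is an isometry so areas/perimeters/island counts are preserved). The outline is a single polygon with 4 vertices. Extrusion per mm of travel: 0.4 × 0.12 / (π × 0.875²) = 0.019956. Accumulating E over each segment gives final E = 1.4368.

G0 X-14.05 Y6.55 Z4.44
G1 X0.00 Y0.00 E0.3094
G1 X8.66 Y18.58 E0.7184
G1 X-5.38 Y25.13 E1.0276
G1 X-14.05 Y6.55 E1.4368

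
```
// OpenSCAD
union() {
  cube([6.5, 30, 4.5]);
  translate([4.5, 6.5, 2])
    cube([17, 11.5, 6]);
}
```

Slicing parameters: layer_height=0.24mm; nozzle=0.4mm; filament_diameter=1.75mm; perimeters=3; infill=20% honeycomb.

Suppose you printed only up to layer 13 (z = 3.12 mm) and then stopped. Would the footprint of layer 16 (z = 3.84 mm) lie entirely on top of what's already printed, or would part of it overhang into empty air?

Compare the two slices. At z = 3.12: the 6.5×30 cube contributes its full rectangle (area 195.00 mm²); the cube at (4.5, 6.5) (footprint 17×11.5) is included at this height (area 195.50 mm²); Taking the union: the regions partially overlap — summed areas 390.50 mm² minus the doubly-counted overlap 23.00 mm² gives 367.50 mm² — area = 367.50 mm². At z = 3.84: the cube is present — its section is the full 6.5×30 rectangle (area 195.00 mm²); the cube at (4.5, 6.5) is present — its section is the full 17×11.5 rectangle (area 195.50 mm²); Combining (union): the regions partially overlap — summed areas 390.50 mm² minus the doubly-counted overlap 23.00 mm² gives 367.50 mm² — area = 367.50 mm². Checking containment: the cross-section at z = 3.84 is a subset of the cross-section at z = 3.12.

entirely on top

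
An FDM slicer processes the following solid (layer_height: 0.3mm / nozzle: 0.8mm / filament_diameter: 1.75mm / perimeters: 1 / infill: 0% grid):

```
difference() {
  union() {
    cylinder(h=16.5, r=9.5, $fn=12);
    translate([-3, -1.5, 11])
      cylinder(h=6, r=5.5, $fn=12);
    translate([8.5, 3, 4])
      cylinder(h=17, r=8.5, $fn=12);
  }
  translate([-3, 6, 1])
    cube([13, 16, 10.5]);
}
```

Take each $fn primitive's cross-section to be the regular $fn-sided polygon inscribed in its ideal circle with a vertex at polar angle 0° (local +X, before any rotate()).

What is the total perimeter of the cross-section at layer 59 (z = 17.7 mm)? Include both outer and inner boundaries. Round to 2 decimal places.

52.80 mm

At z = 17.7 mm: the cylinder is absent (z outside [0, 16.5]); the cylinder at (-3, -1.5) is not intersected at this z (z outside [11, 17]); the r=8.5 cylinder at (8.5, 3) gives a regular 12-gon of circumradius 8.5 (constant along its height) (perimeter = 2·12·8.500·sin(180°/12) = 52.80 mm); Merging all regions: only the r=8.5 cylinder at (8.5, 3) is present, so the union is just that shape — boundary = 52.80 mm; the cube at (-3, 6) is absent (z outside [1, 11.5]); After the difference (first − rest): none of the subtracted shapes is present at this height, so the result so far is unchanged — boundary = 52.80 mm. Overall, the cross-section is a single solid region. Total boundary length (outer) = 52.80 mm.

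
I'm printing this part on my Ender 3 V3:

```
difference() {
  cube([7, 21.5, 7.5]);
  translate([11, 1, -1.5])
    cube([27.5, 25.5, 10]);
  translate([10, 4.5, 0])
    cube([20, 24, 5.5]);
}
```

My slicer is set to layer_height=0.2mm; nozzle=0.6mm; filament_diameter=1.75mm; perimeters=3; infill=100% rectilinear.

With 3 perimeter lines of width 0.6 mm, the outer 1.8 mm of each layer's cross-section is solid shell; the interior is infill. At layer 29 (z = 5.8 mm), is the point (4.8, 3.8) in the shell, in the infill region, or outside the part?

At z = 5.8 mm: the cube (footprint 7×21.5) is included at this height; the 27.5×25.5 cube at (11, 1) contributes its full rectangle; the cube at (10, 4.5) does not reach this height (z outside [0, 5.5]); Subtracting the remaining from the first: starting from the 7×21.5 cube, the 27.5×25.5 cube at (11, 1) misses the remaining region (no effect) — 1 connected region. Overall, the cross-section is a single solid region. The nearest boundary edge runs (7.00, 21.50)→(7.00, 0.00); distance from the point to it = 2.20 mm. The point is inside the cross-section and 2.20 mm from the nearest boundary — more than the 1.8 mm shell width (3 × 0.6), so it's in the infill interior.

infill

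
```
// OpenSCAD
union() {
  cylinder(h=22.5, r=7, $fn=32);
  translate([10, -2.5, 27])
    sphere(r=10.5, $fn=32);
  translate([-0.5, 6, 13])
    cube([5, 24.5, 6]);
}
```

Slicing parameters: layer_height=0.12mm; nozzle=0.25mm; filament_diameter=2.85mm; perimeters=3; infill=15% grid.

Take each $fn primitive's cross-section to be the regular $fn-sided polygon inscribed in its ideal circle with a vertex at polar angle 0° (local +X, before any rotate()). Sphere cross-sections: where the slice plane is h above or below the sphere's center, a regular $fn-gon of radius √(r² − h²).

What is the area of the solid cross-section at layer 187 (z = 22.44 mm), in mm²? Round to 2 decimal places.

379.06 mm²

At z = 22.44 mm: the r=7 cylinder contributes a regular 32-gon of circumradius 7 (area = (32/2)·7.000²·sin(360°/32) = 152.95 mm²); the r=10.5 sphere at (10, -2.5) contributes a regular 32-gon of circumradius √(10.5²−4.56²) = 9.458 (area = (32/2)·9.458²·sin(360°/32) = 279.23 mm²); the cube at (-0.5, 6) is not intersected at this z (z outside [13, 19]); Merging all regions: the regions partially overlap — summed areas 432.18 mm² minus the doubly-counted overlap 53.12 mm² gives 379.06 mm² — area = 379.06 mm². Overall, the cross-section is a single solid region. Net area = 379.06 mm².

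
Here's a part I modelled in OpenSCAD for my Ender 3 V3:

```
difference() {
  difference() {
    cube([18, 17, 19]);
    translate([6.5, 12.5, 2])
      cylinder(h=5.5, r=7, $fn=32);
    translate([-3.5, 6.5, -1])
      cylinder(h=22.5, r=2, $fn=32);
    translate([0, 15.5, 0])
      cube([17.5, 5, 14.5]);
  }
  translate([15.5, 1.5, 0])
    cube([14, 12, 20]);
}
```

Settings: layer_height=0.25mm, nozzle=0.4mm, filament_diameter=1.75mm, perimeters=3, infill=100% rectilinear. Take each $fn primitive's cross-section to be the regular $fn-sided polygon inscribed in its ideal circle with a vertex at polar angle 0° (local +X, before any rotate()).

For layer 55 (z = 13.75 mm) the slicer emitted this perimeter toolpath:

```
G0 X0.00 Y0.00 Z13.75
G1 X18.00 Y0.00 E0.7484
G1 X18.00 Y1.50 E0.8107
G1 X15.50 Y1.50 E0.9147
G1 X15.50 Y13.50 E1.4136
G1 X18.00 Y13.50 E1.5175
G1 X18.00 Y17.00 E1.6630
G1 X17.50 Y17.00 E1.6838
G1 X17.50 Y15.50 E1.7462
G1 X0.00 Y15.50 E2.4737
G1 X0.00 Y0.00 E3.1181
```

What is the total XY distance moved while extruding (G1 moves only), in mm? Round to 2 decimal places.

Sum the Euclidean lengths of each G1 segment: total = 75.00 mm.

75.00 mm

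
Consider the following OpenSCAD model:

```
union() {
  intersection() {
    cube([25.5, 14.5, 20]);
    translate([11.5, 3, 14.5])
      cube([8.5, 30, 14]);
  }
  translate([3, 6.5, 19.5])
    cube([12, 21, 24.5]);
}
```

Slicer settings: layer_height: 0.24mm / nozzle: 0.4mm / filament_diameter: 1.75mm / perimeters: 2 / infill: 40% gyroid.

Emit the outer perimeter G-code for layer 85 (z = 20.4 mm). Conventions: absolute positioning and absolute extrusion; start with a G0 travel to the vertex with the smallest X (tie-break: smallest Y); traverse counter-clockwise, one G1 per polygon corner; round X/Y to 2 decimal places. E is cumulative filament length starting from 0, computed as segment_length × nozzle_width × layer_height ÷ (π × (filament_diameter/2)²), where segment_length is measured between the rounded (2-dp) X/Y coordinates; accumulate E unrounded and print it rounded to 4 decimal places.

G0 X3.00 Y6.50 Z20.40
G1 X15.00 Y6.50 E0.4789
G1 X15.00 Y27.50 E1.3171
G1 X3.00 Y27.50 E1.7960
G1 X3.00 Y6.50 E2.6342

At z = 20.4 mm: the cube does not reach this height (z outside [0, 20]); the cube at (11.5, 3) is present — its section is the full 8.5×30 rectangle; Taking the intersection: at least one operand is absent at this height, so nothing remains; the cube at (3, 6.5) (footprint 12×21) is included at this height; Merging all regions: only the 12×21 cube at (3, 6.5) is present, so the union is just that shape — 1 connected region. The outline is a single polygon with 4 vertices. Extrusion per mm of travel: 0.4 × 0.24 / (π × 0.875²) = 0.039912. Accumulating E over each segment gives final E = 2.6342.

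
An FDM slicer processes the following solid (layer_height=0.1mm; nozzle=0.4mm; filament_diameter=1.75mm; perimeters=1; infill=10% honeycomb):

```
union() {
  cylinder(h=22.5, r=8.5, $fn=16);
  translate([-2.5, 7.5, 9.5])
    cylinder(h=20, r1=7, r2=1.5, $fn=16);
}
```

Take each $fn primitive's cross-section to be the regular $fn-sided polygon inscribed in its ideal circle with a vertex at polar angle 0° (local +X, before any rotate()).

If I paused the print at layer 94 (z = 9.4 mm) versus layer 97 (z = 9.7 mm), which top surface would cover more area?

layer 97 (z = 9.7 mm)

Layer 94 (z = 9.4): the r=8.5 cylinder gives a regular 16-gon of circumradius 8.5 (constant along its height) (area = (16/2)·8.500²·sin(360°/16) = 221.19 mm²); the cone at (-2.5, 7.5) is not intersected at this z (z outside [9.5, 29.5]); Merging all regions: only the r=8.5 cylinder is present, so the union is just that shape — area = 221.19 mm². So its area = 221.19 mm². Layer 97 (z = 9.7): the r=8.5 cylinder contributes a regular 16-gon of circumradius 8.5 (area = (16/2)·8.500²·sin(360°/16) = 221.19 mm²); the cone at (-2.5, 7.5) contributes a regular 16-gon of circumradius 6.945 (interpolated between r1=7 and r2=1.5 at t=0.010) (area = (16/2)·6.945²·sin(360°/16) = 147.66 mm²); Merging all regions: the regions partially overlap — summed areas 368.85 mm² minus the doubly-counted overlap 66.97 mm² gives 301.89 mm² — area = 301.89 mm². So its area = 301.89 mm². Layer 97 is larger (301.89 vs 221.19 mm²).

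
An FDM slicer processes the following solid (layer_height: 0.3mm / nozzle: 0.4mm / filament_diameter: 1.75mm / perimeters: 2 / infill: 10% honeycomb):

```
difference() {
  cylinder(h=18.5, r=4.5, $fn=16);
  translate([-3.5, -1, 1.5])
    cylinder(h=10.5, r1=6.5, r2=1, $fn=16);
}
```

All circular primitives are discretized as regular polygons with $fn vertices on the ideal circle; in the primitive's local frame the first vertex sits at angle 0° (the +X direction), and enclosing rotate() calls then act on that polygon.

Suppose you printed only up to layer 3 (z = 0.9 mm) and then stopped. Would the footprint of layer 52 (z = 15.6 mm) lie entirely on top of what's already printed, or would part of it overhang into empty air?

Compare the two slices. At z = 0.9: the cylinder: section is a regular 16-gon, circumradius r=4.5 (area = (16/2)·4.500²·sin(360°/16) = 61.99 mm²); the cone at (-3.5, -1) is absent (z outside [1.5, 12]); Taking the first minus the rest: none of the subtracted shapes is present at this height, so the r=4.5 cylinder is unchanged — area = 61.99 mm². At z = 15.6: the cylinder: section is a regular 16-gon, circumradius r=4.5 (area = (16/2)·4.500²·sin(360°/16) = 61.99 mm²); the cone at (-3.5, -1) is absent (z outside [1.5, 12]); Taking the first minus the rest: none of the subtracted shapes is present at this height, so the r=4.5 cylinder is unchanged — area = 61.99 mm². Checking containment: the cross-section at z = 15.6 is a subset of the cross-section at z = 0.9.

entirely on top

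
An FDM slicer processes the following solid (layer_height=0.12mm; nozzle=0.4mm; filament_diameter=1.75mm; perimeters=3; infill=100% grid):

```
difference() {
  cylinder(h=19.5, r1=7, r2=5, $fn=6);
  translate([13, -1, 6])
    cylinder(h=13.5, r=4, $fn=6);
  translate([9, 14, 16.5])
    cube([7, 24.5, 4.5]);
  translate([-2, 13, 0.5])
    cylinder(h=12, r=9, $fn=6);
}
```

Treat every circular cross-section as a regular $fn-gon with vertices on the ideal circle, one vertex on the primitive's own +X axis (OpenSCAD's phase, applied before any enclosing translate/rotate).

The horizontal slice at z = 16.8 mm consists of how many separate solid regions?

1

At z = 16.8 mm: the cone contributes a regular 6-gon of circumradius 5.277 (interpolated between r1=7 and r2=5 at t=0.862); the cylinder at (13, -1): section is a regular 6-gon, circumradius r=4; the cube at (9, 14) is present — its section is the full 7×24.5 rectangle; the cylinder at (-2, 13) does not reach this height (z outside [0.5, 12.5]); After the difference (first − rest): starting from the cone, the r=4 cylinder at (13, -1) misses the remaining region (no effect); the 7×24.5 cube at (9, 14) misses the remaining region (no effect) — 1 connected region. The result has 1 disconnected region.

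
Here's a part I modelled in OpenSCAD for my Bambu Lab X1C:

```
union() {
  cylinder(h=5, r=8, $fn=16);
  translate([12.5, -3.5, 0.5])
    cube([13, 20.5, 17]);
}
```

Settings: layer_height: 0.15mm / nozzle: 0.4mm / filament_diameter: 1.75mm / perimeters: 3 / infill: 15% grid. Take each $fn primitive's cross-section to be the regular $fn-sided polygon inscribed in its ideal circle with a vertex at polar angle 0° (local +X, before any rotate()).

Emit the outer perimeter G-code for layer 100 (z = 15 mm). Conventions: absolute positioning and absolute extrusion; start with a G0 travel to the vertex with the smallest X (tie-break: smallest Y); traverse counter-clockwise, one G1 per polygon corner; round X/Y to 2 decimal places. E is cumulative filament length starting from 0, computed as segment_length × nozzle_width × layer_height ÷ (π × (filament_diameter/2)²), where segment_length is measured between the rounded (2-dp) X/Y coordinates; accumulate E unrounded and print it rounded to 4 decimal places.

At z = 15 mm: the cylinder is absent (z outside [0, 5]); the 13×20.5 cube at (12.5, -3.5) contributes its full rectangle; Combining (union): only the 13×20.5 cube at (12.5, -3.5) is present, so the union is just that shape — 1 connected region. The outline is a single polygon with 4 vertices. Extrusion per mm of travel: 0.4 × 0.15 / (π × 0.875²) = 0.024945. Accumulating E over each segment gives final E = 1.6713.

G0 X12.50 Y-3.50 Z15.00
G1 X25.50 Y-3.50 E0.3243
G1 X25.50 Y17.00 E0.8357
G1 X12.50 Y17.00 E1.1599
G1 X12.50 Y-3.50 E1.6713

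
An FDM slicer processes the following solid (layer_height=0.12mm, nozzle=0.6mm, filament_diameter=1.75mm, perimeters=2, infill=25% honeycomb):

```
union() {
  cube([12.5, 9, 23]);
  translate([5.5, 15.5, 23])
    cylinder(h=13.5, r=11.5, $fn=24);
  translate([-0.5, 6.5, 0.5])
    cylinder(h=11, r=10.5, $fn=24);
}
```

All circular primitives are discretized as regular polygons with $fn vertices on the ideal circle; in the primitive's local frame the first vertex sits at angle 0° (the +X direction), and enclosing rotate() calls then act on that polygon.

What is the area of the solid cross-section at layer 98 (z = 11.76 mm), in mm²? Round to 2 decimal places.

At z = 11.76 mm: the cube is present — its section is the full 12.5×9 rectangle (area 112.50 mm²); the cylinder at (5.5, 15.5) is absent (z outside [23, 36.5]); the cylinder at (-0.5, 6.5) is absent (z outside [0.5, 11.5]); Combining (union): only the 12.5×9 cube is present, so the union is just that shape — area = 112.50 mm². Overall, the cross-section is a single solid region. Net area = 112.50 mm².

112.50 mm²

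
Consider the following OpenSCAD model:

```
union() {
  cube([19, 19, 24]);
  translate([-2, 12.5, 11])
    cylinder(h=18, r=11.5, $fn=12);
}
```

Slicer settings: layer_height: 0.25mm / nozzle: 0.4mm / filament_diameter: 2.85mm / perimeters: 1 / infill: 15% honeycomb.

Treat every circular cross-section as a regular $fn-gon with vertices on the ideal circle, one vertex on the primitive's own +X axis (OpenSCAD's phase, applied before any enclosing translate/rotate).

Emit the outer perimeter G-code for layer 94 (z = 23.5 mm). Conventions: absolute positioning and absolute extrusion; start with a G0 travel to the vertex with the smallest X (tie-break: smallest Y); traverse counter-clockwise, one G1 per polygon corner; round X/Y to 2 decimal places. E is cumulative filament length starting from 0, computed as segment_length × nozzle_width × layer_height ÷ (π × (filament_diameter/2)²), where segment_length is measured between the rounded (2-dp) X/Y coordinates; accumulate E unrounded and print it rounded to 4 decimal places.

At z = 23.5 mm: the cube is present — its section is the full 19×19 rectangle; the r=11.5 cylinder at (-2, 12.5) gives a regular 12-gon of circumradius 11.5 (constant along its height); Merging all regions: the regions partially overlap (shared area 132.61 mm²), so overlapping operands fuse into one piece — 1 connected region. The outline is a single polygon with 13 vertices. Extrusion per mm of travel: 0.4 × 0.25 / (π × 1.425²) = 0.015675. Accumulating E over each segment gives final E = 1.5670.

G0 X-13.50 Y12.50 Z23.50
G1 X-11.96 Y6.75 E0.0933
G1 X-7.75 Y2.54 E0.1866
G1 X-2.00 Y1.00 E0.2800
G1 X0.00 Y1.54 E0.3124
G1 X0.00 Y0.00 E0.3366
G1 X19.00 Y0.00 E0.6344
G1 X19.00 Y19.00 E0.9322
G1 X7.21 Y19.00 E1.1170
G1 X3.75 Y22.46 E1.1937
G1 X-2.00 Y24.00 E1.2871
G1 X-7.75 Y22.46 E1.3804
G1 X-11.96 Y18.25 E1.4737
G1 X-13.50 Y12.50 E1.5670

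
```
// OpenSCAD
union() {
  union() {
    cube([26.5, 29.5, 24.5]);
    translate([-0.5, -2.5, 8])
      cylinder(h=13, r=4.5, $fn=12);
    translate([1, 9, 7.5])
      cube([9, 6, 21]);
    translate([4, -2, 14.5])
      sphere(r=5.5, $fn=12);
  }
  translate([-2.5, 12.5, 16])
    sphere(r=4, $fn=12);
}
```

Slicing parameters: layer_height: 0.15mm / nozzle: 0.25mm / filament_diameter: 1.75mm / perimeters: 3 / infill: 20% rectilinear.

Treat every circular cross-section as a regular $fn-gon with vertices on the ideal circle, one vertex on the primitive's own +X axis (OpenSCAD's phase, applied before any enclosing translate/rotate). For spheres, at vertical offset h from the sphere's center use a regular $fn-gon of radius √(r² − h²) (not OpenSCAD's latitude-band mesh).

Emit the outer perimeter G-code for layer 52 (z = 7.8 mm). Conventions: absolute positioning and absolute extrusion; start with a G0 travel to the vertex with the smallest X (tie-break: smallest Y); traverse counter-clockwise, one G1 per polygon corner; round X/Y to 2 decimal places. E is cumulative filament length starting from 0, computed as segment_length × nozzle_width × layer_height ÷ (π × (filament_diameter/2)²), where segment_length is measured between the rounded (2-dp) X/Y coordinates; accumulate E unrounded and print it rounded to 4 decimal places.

G0 X0.00 Y0.00 Z7.80
G1 X26.50 Y0.00 E0.4132
G1 X26.50 Y29.50 E0.8731
G1 X0.00 Y29.50 E1.2862
G1 X0.00 Y0.00 E1.7462

At z = 7.8 mm: the cube (footprint 26.5×29.5) is included at this height; the cylinder at (-0.5, -2.5) is absent (z outside [8, 21]); the 9×6 cube at (1, 9) contributes its full rectangle; the sphere at (4, -2) is absent (|z−center|=6.700 > r=5.5); Taking the union: the 9×6 cube at (1, 9) lies entirely inside the 26.5×29.5 cube, so the union is just the 26.5×29.5 cube — 1 connected region; the sphere at (-2.5, 12.5) does not reach this height (|z−center|=8.200 > r=4); Combining (union): only that combined region is present, so the union is just that shape — 1 connected region. The outline is a single polygon with 4 vertices. Extrusion per mm of travel: 0.25 × 0.15 / (π × 0.875²) = 0.015591. Accumulating E over each segment gives final E = 1.7462.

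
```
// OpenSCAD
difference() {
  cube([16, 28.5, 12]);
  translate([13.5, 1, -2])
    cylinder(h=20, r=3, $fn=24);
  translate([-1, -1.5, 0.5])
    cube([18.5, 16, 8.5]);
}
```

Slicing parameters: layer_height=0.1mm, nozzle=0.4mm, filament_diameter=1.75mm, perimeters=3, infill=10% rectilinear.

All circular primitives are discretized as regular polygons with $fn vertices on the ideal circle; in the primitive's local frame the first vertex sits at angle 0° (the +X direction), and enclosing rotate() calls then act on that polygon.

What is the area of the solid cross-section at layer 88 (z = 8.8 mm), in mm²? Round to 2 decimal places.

224.00 mm²

At z = 8.8 mm: the cube is present — its section is the full 16×28.5 rectangle (area 456.00 mm²); the r=3 cylinder at (13.5, 1) contributes a regular 24-gon of circumradius 3 (area = (24/2)·3.000²·sin(360°/24) = 27.95 mm²); the cube at (-1, -1.5) is present — its section is the full 18.5×16 rectangle (area 296.00 mm²); After the difference (first − rest): starting from the 16×28.5 cube (456.00 mm²), the r=3 cylinder at (13.5, 1) partially overlaps it — only the 18.87 mm² overlap (of its 27.95 mm²) is removed, clipping the outline; the 18.5×16 cube at (-1, -1.5) partially overlaps it — only the 213.13 mm² overlap (of its 296.00 mm²) is removed, clipping the outline — area = 224.00 mm². Overall, the cross-section is a single solid region. Net area = 224.00 mm².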